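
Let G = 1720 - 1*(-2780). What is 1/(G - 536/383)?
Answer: 383/1722964 ≈ 0.00022229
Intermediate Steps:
G = 4500 (G = 1720 + 2780 = 4500)
1/(G - 536/383) = 1/(4500 - 536/383) = 1/(1722964/383) = 383/1722964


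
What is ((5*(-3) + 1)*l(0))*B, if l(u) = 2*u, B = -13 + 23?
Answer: 0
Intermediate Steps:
B = 10
((5*(-3) + 1)*l(0))*B = ((5*(-3) + 1)*(2*0))*10 = ((-15 + 1)*0)*10 = -14*0*10 = 0*10 = 0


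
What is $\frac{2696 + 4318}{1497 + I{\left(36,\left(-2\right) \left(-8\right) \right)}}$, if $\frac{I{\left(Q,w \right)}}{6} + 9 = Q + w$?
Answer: $\frac{2338}{585} \approx 3.9966$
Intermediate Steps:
$I{\left(Q,w \right)} = -54 + 6 Q + 6 w$ ($I{\left(Q,w \right)} = -54 + 6 \left(Q + w\right) = -54 + \left(6 Q + 6 w\right) = -54 + 6 Q + 6 w$)
$\frac{2696 + 4318}{1497 + I{\left(36,\left(-2\right) \left(-8\right) \right)}} = \frac{2696 + 4318}{1497 + \left(-54 + 6 \cdot 36 + 6 \left(\left(-2\right) \left(-8\right)\right)\right)} = \frac{7014}{1497 + \left(-54 + 216 + 6 \cdot 16\right)} = \frac{7014}{1497 + \left(-54 + 216 + 96\right)} = \frac{7014}{1497 + 258} = \frac{7014}{1755} = 7014 \cdot \frac{1}{1755} = \frac{2338}{585}$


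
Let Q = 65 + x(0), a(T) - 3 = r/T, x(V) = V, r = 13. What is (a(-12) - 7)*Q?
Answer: -3965/12 ≈ -330.42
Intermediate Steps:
a(T) = 3 + 13/T
Q = 65 (Q = 65 + 0 = 65)
(a(-12) - 7)*Q = ((3 + 13/(-12)) - 7)*65 = ((3 + 13*(-1/12)) - 7)*65 = ((3 - 13/12) - 7)*65 = (23/12 - 7)*65 = -61/12*65 = -3965/12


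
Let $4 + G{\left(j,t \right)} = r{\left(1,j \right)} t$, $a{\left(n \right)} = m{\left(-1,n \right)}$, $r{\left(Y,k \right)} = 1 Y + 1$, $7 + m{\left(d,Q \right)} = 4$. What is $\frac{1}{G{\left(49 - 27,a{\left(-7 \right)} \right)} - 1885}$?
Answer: $- \frac{1}{1895} \approx -0.0005277$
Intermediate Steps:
$m{\left(d,Q \right)} = -3$ ($m{\left(d,Q \right)} = -7 + 4 = -3$)
$r{\left(Y,k \right)} = 1 + Y$ ($r{\left(Y,k \right)} = Y + 1 = 1 + Y$)
$a{\left(n \right)} = -3$
$G{\left(j,t \right)} = -4 + 2 t$ ($G{\left(j,t \right)} = -4 + \left(1 + 1\right) t = -4 + 2 t$)
$\frac{1}{G{\left(49 - 27,a{\left(-7 \right)} \right)} - 1885} = \frac{1}{\left(-4 + 2 \left(-3\right)\right) - 1885} = \frac{1}{\left(-4 - 6\right) - 1885} = \frac{1}{-10 - 1885} = \frac{1}{-1895} = - \frac{1}{1895}$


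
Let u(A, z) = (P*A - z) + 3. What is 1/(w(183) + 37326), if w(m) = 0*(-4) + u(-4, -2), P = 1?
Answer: 1/37327 ≈ 2.6790e-5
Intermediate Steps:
u(A, z) = 3 + A - z (u(A, z) = (1*A - z) + 3 = (A - z) + 3 = 3 + A - z)
w(m) = 1 (w(m) = 0*(-4) + (3 - 4 - 1*(-2)) = 0 + (3 - 4 + 2) = 0 + 1 = 1)
1/(w(183) + 37326) = 1/(1 + 37326) = 1/37327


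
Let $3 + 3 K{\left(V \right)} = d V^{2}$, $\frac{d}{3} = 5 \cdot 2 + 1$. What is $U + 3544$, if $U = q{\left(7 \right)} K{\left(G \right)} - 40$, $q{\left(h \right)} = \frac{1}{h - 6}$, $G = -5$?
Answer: $3778$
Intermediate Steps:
$d = 33$ ($d = 3 \left(5 \cdot 2 + 1\right) = 3 \left(10 + 1\right) = 3 \cdot 11 = 33$)
$K{\left(V \right)} = -1 + 11 V^{2}$ ($K{\left(V \right)} = -1 + \frac{33 V^{2}}{3} = -1 + 11 V^{2}$)
$q{\left(h \right)} = \frac{1}{-6 + h}$
$U = 234$ ($U = \frac{-1 + 11 \left(-5\right)^{2}}{-6 + 7} - 40 = \frac{-1 + 11 \cdot 25}{1} - 40 = 1 \left(-1 + 275\right) - 40 = 1 \cdot 274 - 40 = 274 - 40 = 234$)
$U + 3544 = 234 + 3544 = 3778$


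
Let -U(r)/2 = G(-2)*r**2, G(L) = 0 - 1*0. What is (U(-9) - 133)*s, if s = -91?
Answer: 12103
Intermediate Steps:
G(L) = 0 (G(L) = 0 + 0 = 0)
U(r) = 0 (U(r) = -0*r**2 = -2*0 = 0)
(U(-9) - 133)*s = (0 - 133)*(-91) = -133*(-91) = 12103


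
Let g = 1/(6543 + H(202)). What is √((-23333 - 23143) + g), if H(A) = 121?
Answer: I*√10530346142/476 ≈ 215.58*I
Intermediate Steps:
g = 1/6664 (g = 1/(6543 + 121) = 1/6664 ≈ 0.00015006)
√((-23333 - 23143) + g) = √((-23333 - 23143) + 1/6664) = √(-46476 + 1/6664) = √(-309716063/6664) = I*√10530346142/476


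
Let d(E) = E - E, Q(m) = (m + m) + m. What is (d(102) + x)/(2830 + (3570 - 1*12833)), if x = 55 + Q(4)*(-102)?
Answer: 167/919 ≈ 0.18172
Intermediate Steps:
Q(m) = 3*m (Q(m) = 2*m + m = 3*m)
d(E) = 0
x = -1169 (x = 55 + (3*4)*(-102) = 55 + 12*(-102) = 55 - 1224 = -1169)
(d(102) + x)/(2830 + (3570 - 1*12833)) = (0 - 1169)/(2830 + (3570 - 1*12833)) = -1169/(2830 + (3570 - 12833)) = -1169/(2830 - 9263) = -1169/(-6433) = -1169*(-1/6433) = 167/919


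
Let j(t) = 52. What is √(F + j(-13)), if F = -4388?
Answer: 4*I*√271 ≈ 65.848*I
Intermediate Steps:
√(F + j(-13)) = √(-4388 + 52) = √(-4336) = 4*I*√271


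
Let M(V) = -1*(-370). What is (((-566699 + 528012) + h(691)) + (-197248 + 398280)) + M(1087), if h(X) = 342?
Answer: 163057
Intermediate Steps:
M(V) = 370
(((-566699 + 528012) + h(691)) + (-197248 + 398280)) + M(1087) = (((-566699 + 528012) + 342) + (-197248 + 398280)) + 370 = ((-38687 + 342) + 201032) + 370 = (-38345 + 201032) + 370 = 162687 + 370 = 163057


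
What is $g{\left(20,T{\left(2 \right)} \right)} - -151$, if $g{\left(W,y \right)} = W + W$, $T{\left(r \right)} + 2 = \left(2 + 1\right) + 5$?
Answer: $191$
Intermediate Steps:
$T{\left(r \right)} = 6$ ($T{\left(r \right)} = -2 + \left(\left(2 + 1\right) + 5\right) = -2 + \left(3 + 5\right) = -2 + 8 = 6$)
$g{\left(W,y \right)} = 2 W$
$g{\left(20,T{\left(2 \right)} \right)} - -151 = 2 \cdot 20 - -151 = 40 + 151 = 191$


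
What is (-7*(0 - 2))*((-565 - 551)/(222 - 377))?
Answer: 504/5 ≈ 100.80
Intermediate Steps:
(-7*(0 - 2))*((-565 - 551)/(222 - 377)) = (-7*(-2))*(-1116/(-155)) = 14*(-1116*(-1/155)) = 14*(36/5) = 504/5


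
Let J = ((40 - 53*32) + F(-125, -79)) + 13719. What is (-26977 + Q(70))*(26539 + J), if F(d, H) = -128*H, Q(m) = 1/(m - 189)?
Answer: -156384800496/119 ≈ -1.3142e+9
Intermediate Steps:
Q(m) = 1/(-189 + m)
J = 22175 (J = ((40 - 53*32) - 128*(-79)) + 13719 = ((40 - 1696) + 10112) + 13719 = (-1656 + 10112) + 13719 = 8456 + 13719 = 22175)
(-26977 + Q(70))*(26539 + J) = (-26977 + 1/(-189 + 70))*(26539 + 22175) = (-26977 + 1/(-119))*48714 = (-26977 - 1/119)*48714 = -3210264/119*48714 = -156384800496/119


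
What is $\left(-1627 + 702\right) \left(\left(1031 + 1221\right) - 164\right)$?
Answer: $-1931400$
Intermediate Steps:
$\left(-1627 + 702\right) \left(\left(1031 + 1221\right) - 164\right) = - 925 \left(2252 - 164\right) = \left(-925\right) 2088 = -1931400$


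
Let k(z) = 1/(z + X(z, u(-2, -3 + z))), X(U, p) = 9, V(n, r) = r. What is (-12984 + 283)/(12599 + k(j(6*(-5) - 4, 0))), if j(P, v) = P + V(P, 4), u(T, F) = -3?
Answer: -266721/264578 ≈ -1.0081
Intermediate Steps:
j(P, v) = 4 + P (j(P, v) = P + 4 = 4 + P)
k(z) = 1/(9 + z) (k(z) = 1/(z + 9) = 1/(9 + z))
(-12984 + 283)/(12599 + k(j(6*(-5) - 4, 0))) = (-12984 + 283)/(12599 + 1/(9 + (4 + (6*(-5) - 4)))) = -12701/(12599 + 1/(9 + (4 + (-30 - 4)))) = -12701/(12599 + 1/(9 + (4 - 34))) = -12701/(12599 + 1/(9 - 30)) = -12701/(12599 + 1/(-21)) = -12701/(12599 - 1/21) = -12701/264578/21 = -12701*21/264578 = -266721/264578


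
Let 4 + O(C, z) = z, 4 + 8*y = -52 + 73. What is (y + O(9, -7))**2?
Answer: 5041/64 ≈ 78.766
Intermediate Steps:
y = 17/8 (y = -1/2 + (-52 + 73)/8 = -1/2 + (1/8)*21 = -1/2 + 21/8 = 17/8 ≈ 2.1250)
O(C, z) = -4 + z
(y + O(9, -7))**2 = (17/8 + (-4 - 7))**2 = (17/8 - 11)**2 = (-71/8)**2 = 5041/64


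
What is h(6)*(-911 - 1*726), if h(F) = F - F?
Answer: 0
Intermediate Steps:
h(F) = 0
h(6)*(-911 - 1*726) = 0*(-911 - 1*726) = 0*(-911 - 726) = 0*(-1637) = 0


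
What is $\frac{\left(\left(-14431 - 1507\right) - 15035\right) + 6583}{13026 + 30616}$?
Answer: $- \frac{12195}{21821} \approx -0.55887$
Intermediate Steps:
$\frac{\left(\left(-14431 - 1507\right) - 15035\right) + 6583}{13026 + 30616} = \frac{\left(-15938 - 15035\right) + 6583}{43642} = \left(-30973 + 6583\right) \frac{1}{43642} = \left(-24390\right) \frac{1}{43642} = - \frac{12195}{21821}$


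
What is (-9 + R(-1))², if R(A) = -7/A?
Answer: 4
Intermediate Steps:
(-9 + R(-1))² = (-9 - 7/(-1))² = (-9 - 7*(-1))² = (-9 + 7)² = (-2)² = 4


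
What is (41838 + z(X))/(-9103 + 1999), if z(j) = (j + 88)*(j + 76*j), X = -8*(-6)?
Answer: -90749/1184 ≈ -76.646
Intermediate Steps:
X = 48
z(j) = 77*j*(88 + j) (z(j) = (88 + j)*(77*j) = 77*j*(88 + j))
(41838 + z(X))/(-9103 + 1999) = (41838 + 77*48*(88 + 48))/(-9103 + 1999) = (41838 + 77*48*136)/(-7104) = (41838 + 502656)*(-1/7104) = 544494*(-1/7104) = -90749/1184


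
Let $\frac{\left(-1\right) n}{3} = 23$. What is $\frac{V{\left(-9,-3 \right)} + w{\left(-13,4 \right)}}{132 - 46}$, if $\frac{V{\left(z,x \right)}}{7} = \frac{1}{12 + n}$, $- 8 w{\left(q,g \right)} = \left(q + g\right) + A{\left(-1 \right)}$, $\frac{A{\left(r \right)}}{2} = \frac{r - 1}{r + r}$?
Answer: $\frac{343}{39216} \approx 0.0087464$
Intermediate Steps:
$n = -69$ ($n = \left(-3\right) 23 = -69$)
$A{\left(r \right)} = \frac{-1 + r}{r}$ ($A{\left(r \right)} = 2 \frac{r - 1}{r + r} = 2 \frac{-1 + r}{2 r} = \frac{-1 + r}{r}$)
$w{\left(q,g \right)} = - \frac{1}{4} - \frac{g}{8} - \frac{q}{8}$ ($w{\left(q,g \right)} = - \frac{\left(q + g\right) + \frac{-1 - 1}{-1}}{8} = - \frac{\left(g + q\right) - -2}{8} = - \frac{\left(g + q\right) + 2}{8} = - \frac{2 + g + q}{8} = - \frac{1}{4} - \frac{g}{8} - \frac{q}{8}$)
$V{\left(z,x \right)} = - \frac{7}{57}$ ($V{\left(z,x \right)} = \frac{7}{12 - 69} = \frac{7}{-57} = 7 \left(- \frac{1}{57}\right) = - \frac{7}{57}$)
$\frac{V{\left(-9,-3 \right)} + w{\left(-13,4 \right)}}{132 - 46} = \frac{- \frac{7}{57} - - \frac{7}{8}}{132 - 46} = \frac{- \frac{7}{57} - - \frac{7}{8}}{86} = \left(- \frac{7}{57} + \frac{7}{8}\right) \frac{1}{86} = \frac{343}{456} \cdot \frac{1}{86} = \frac{343}{39216}$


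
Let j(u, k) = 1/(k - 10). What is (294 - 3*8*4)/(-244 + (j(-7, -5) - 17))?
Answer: -135/178 ≈ -0.75843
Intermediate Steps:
j(u, k) = 1/(-10 + k)
(294 - 3*8*4)/(-244 + (j(-7, -5) - 17)) = (294 - 3*8*4)/(-244 + (1/(-10 - 5) - 17)) = (294 - 24*4)/(-244 + (1/(-15) - 17)) = (294 - 96)/(-244 + (-1/15 - 17)) = 198/(-244 - 256/15) = 198/(-3916/15) = 198*(-15/3916) = -135/178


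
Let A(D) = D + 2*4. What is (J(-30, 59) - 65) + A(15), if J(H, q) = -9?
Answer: -51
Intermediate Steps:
A(D) = 8 + D (A(D) = D + 8 = 8 + D)
(J(-30, 59) - 65) + A(15) = (-9 - 65) + (8 + 15) = -74 + 23 = -51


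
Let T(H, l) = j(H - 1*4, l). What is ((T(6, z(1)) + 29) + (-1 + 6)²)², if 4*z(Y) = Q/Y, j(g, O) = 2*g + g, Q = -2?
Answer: 3600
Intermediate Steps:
j(g, O) = 3*g
z(Y) = -1/(2*Y) (z(Y) = (-2/Y)/4 = -1/(2*Y))
T(H, l) = -12 + 3*H (T(H, l) = 3*(H - 1*4) = 3*(H - 4) = 3*(-4 + H) = -12 + 3*H)
((T(6, z(1)) + 29) + (-1 + 6)²)² = (((-12 + 3*6) + 29) + (-1 + 6)²)² = (((-12 + 18) + 29) + 5²)² = ((6 + 29) + 25)² = (35 + 25)² = 60² = 3600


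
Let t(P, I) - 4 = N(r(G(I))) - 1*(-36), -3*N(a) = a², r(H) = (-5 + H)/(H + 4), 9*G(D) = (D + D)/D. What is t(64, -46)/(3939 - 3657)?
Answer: 171431/1221624 ≈ 0.14033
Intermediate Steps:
G(D) = 2/9 (G(D) = ((D + D)/D)/9 = ((2*D)/D)/9 = (⅑)*2 = 2/9)
r(H) = (-5 + H)/(4 + H)
N(a) = -a²/3
t(P, I) = 171431/4332 (t(P, I) = 4 + (-(-5 + 2/9)²/(4 + 2/9)²/3 - 1*(-36)) = 4 + (-(-43/9/(38/9))²/3 + 36) = 4 + (-((9/38)*(-43/9))²/3 + 36) = 4 + (-(-43/38)²/3 + 36) = 4 + (-⅓*1849/1444 + 36) = 4 + (-1849/4332 + 36) = 4 + 154103/4332 = 171431/4332)
t(64, -46)/(3939 - 3657) = 171431/(4332*(3939 - 3657)) = (171431/4332)/282 = (171431/4332)*(1/282) = 171431/1221624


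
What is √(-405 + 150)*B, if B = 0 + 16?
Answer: 16*I*√255 ≈ 255.5*I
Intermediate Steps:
B = 16
√(-405 + 150)*B = √(-405 + 150)*16 = √(-255)*16 = (I*√255)*16 = 16*I*√255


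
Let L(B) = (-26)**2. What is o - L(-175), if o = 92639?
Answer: 91963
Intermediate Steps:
L(B) = 676
o - L(-175) = 92639 - 1*676 = 92639 - 676 = 91963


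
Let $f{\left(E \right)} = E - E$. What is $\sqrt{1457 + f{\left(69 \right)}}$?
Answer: $\sqrt{1457} \approx 38.171$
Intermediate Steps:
$f{\left(E \right)} = 0$
$\sqrt{1457 + f{\left(69 \right)}} = \sqrt{1457 + 0} = \sqrt{1457}$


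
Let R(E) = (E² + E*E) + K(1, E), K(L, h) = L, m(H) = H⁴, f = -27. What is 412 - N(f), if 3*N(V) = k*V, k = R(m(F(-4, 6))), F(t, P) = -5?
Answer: 7031671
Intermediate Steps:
R(E) = 1 + 2*E² (R(E) = (E² + E*E) + 1 = (E² + E²) + 1 = 2*E² + 1 = 1 + 2*E²)
k = 781251 (k = 1 + 2*((-5)⁴)² = 1 + 2*625² = 1 + 2*390625 = 1 + 781250 = 781251)
N(V) = 260417*V (N(V) = (781251*V)/3 = 260417*V)
412 - N(f) = 412 - 260417*(-27) = 412 - 1*(-7031259) = 412 + 7031259 = 7031671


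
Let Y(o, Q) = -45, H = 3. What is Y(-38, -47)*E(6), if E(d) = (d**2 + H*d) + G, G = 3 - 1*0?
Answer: -2565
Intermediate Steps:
G = 3 (G = 3 + 0 = 3)
E(d) = 3 + d**2 + 3*d (E(d) = (d**2 + 3*d) + 3 = 3 + d**2 + 3*d)
Y(-38, -47)*E(6) = -45*(3 + 6**2 + 3*6) = -45*(3 + 36 + 18) = -45*57 = -2565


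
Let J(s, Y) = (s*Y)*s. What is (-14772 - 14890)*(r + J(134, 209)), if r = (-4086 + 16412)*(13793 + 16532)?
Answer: -11198554521148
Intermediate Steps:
J(s, Y) = Y*s² (J(s, Y) = (Y*s)*s = Y*s²)
r = 373785950 (r = 12326*30325 = 373785950)
(-14772 - 14890)*(r + J(134, 209)) = (-14772 - 14890)*(373785950 + 209*134²) = -29662*(373785950 + 209*17956) = -29662*(373785950 + 3752804) = -29662*377538754 = -11198554521148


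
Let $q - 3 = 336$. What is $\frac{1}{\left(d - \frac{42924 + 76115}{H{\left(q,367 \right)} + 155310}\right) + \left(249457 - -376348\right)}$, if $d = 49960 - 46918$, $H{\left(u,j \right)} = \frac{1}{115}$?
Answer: $\frac{17860651}{11231603109912} \approx 1.5902 \cdot 10^{-6}$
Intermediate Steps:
$q = 339$ ($q = 3 + 336 = 339$)
$H{\left(u,j \right)} = \frac{1}{115}$
$d = 3042$
$\frac{1}{\left(d - \frac{42924 + 76115}{H{\left(q,367 \right)} + 155310}\right) + \left(249457 - -376348\right)} = \frac{1}{\left(3042 - \frac{42924 + 76115}{\frac{1}{115} + 155310}\right) + \left(249457 - -376348\right)} = \frac{1}{\left(3042 - \frac{119039}{\frac{17860651}{115}}\right) + \left(249457 + 376348\right)} = \frac{1}{\left(3042 - 119039 \cdot \frac{115}{17860651}\right) + 625805} = \frac{1}{\left(3042 - \frac{13689485}{17860651}\right) + 625805} = \frac{1}{\frac{54318410857}{17860651} + 625805} = \frac{1}{\frac{11231603109912}{17860651}} = \frac{17860651}{11231603109912}$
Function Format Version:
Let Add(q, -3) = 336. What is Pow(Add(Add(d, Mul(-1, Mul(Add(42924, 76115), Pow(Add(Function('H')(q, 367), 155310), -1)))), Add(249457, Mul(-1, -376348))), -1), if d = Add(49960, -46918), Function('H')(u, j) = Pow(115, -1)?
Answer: Rational(17860651, 11231603109912) ≈ 1.5902e-6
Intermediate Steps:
q = 339 (q = Add(3, 336) = 339)
Function('H')(u, j) = Rational(1, 115)
d = 3042
Pow(Add(Add(d, Mul(-1, Mul(Add(42924, 76115), Pow(Add(Function('H')(q, 367), 155310), -1)))), Add(249457, Mul(-1, -376348))), -1) = Pow(Add(Add(3042, Mul(-1, Mul(Add(42924, 76115), Pow(Add(Rational(1, 115), 155310), -1)))), Add(249457, Mul(-1, -376348))), -1) = Pow(Add(Add(3042, Mul(-1, Mul(119039, Pow(Rational(17860651, 115), -1)))), Add(249457, 376348)), -1) = Pow(Add(Add(3042, Mul(-1, Mul(119039, Rational(115, 17860651)))), 625805), -1) = Pow(Add(Add(3042, Mul(-1, Rational(13689485, 17860651))), 625805), -1) = Pow(Add(Add(3042, Rational(-13689485, 17860651)), 625805), -1) = Pow(Add(Rational(54318410857, 17860651), 625805), -1) = Pow(Rational(11231603109912, 17860651), -1) = Rational(17860651, 11231603109912)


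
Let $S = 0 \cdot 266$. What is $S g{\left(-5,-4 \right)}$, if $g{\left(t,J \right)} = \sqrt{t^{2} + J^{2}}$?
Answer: $0$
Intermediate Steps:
$S = 0$
$g{\left(t,J \right)} = \sqrt{J^{2} + t^{2}}$
$S g{\left(-5,-4 \right)} = 0 \sqrt{\left(-4\right)^{2} + \left(-5\right)^{2}} = 0 \sqrt{16 + 25} = 0 \sqrt{41} = 0$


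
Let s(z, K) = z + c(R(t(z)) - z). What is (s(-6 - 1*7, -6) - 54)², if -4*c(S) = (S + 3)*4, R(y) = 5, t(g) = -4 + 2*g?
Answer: 7744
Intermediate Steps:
c(S) = -3 - S (c(S) = -(S + 3)*4/4 = -(3 + S)*4/4 = -(12 + 4*S)/4 = -3 - S)
s(z, K) = -8 + 2*z (s(z, K) = z + (-3 - (5 - z)) = z + (-3 + (-5 + z)) = z + (-8 + z) = -8 + 2*z)
(s(-6 - 1*7, -6) - 54)² = ((-8 + 2*(-6 - 1*7)) - 54)² = ((-8 + 2*(-6 - 7)) - 54)² = ((-8 + 2*(-13)) - 54)² = ((-8 - 26) - 54)² = (-34 - 54)² = (-88)² = 7744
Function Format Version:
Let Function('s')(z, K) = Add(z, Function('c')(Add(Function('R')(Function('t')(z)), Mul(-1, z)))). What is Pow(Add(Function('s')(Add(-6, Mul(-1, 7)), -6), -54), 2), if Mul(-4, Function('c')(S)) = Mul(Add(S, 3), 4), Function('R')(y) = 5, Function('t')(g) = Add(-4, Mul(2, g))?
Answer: 7744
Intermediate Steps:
Function('c')(S) = Add(-3, Mul(-1, S)) (Function('c')(S) = Mul(Rational(-1, 4), Mul(Add(S, 3), 4)) = Mul(Rational(-1, 4), Mul(Add(3, S), 4)) = Mul(Rational(-1, 4), Add(12, Mul(4, S))) = Add(-3, Mul(-1, S)))
Function('s')(z, K) = Add(-8, Mul(2, z)) (Function('s')(z, K) = Add(z, Add(-3, Mul(-1, Add(5, Mul(-1, z))))) = Add(z, Add(-3, Add(-5, z))) = Add(z, Add(-8, z)) = Add(-8, Mul(2, z)))
Pow(Add(Function('s')(Add(-6, Mul(-1, 7)), -6), -54), 2) = Pow(Add(Add(-8, Mul(2, Add(-6, Mul(-1, 7)))), -54), 2) = Pow(Add(Add(-8, Mul(2, Add(-6, -7))), -54), 2) = Pow(Add(Add(-8, Mul(2, -13)), -54), 2) = Pow(Add(Add(-8, -26), -54), 2) = Pow(Add(-34, -54), 2) = Pow(-88, 2) = 7744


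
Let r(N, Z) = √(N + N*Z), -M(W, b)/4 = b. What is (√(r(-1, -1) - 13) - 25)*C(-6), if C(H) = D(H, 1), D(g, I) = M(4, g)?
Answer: -600 + 24*I*√13 ≈ -600.0 + 86.533*I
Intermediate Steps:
M(W, b) = -4*b
D(g, I) = -4*g
C(H) = -4*H
(√(r(-1, -1) - 13) - 25)*C(-6) = (√(√(-(1 - 1)) - 13) - 25)*(-4*(-6)) = (√(√(-1*0) - 13) - 25)*24 = (√(√0 - 13) - 25)*24 = (√(0 - 13) - 25)*24 = (√(-13) - 25)*24 = (I*√13 - 25)*24 = (-25 + I*√13)*24 = -600 + 24*I*√13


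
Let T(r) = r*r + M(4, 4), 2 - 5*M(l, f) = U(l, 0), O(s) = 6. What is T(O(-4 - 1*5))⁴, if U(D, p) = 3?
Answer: 1026625681/625 ≈ 1.6426e+6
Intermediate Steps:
M(l, f) = -⅕ (M(l, f) = ⅖ - ⅕*3 = ⅖ - ⅗ = -⅕)
T(r) = -⅕ + r² (T(r) = r*r - ⅕ = r² - ⅕ = -⅕ + r²)
T(O(-4 - 1*5))⁴ = (-⅕ + 6²)⁴ = (-⅕ + 36)⁴ = (179/5)⁴ = 1026625681/625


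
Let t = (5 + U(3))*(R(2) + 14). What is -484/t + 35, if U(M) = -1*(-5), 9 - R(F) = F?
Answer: 3433/105 ≈ 32.695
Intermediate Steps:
R(F) = 9 - F
U(M) = 5
t = 210 (t = (5 + 5)*((9 - 1*2) + 14) = 10*((9 - 2) + 14) = 10*(7 + 14) = 10*21 = 210)
-484/t + 35 = -484/210 + 35 = -11*22/105 + 35 = -242/105 + 35 = 3433/105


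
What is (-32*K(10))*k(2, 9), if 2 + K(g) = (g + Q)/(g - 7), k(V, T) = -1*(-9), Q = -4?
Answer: 0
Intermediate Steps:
k(V, T) = 9
K(g) = -2 + (-4 + g)/(-7 + g) (K(g) = -2 + (g - 4)/(g - 7) = -2 + (-4 + g)/(-7 + g))
(-32*K(10))*k(2, 9) = -32*(10 - 1*10)/(-7 + 10)*9 = -32*(10 - 10)/3*9 = -32*0/3*9 = -32*0*9 = 0*9 = 0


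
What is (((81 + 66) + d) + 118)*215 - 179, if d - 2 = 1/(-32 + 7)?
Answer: 286087/5 ≈ 57217.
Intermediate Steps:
d = 49/25 (d = 2 + 1/(-32 + 7) = 2 + 1/(-25) = 2 - 1/25 = 49/25 ≈ 1.9600)
(((81 + 66) + d) + 118)*215 - 179 = (((81 + 66) + 49/25) + 118)*215 - 179 = ((147 + 49/25) + 118)*215 - 179 = (3724/25 + 118)*215 - 179 = (6674/25)*215 - 179 = 286982/5 - 179 = 286087/5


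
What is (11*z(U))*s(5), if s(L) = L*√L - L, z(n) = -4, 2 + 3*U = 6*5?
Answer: 220 - 220*√5 ≈ -271.94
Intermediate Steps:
U = 28/3 (U = -⅔ + (6*5)/3 = -⅔ + (⅓)*30 = -⅔ + 10 = 28/3 ≈ 9.3333)
s(L) = L^(3/2) - L
(11*z(U))*s(5) = (11*(-4))*(5^(3/2) - 1*5) = -44*(5*√5 - 5) = -44*(-5 + 5*√5) = 220 - 220*√5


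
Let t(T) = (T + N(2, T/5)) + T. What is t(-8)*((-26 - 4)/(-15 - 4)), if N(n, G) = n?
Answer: -420/19 ≈ -22.105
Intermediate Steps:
t(T) = 2 + 2*T (t(T) = (T + 2) + T = (2 + T) + T = 2 + 2*T)
t(-8)*((-26 - 4)/(-15 - 4)) = (2 + 2*(-8))*((-26 - 4)/(-15 - 4)) = (2 - 16)*(-30/(-19)) = -(-420)*(-1)/19 = -14*30/19 = -420/19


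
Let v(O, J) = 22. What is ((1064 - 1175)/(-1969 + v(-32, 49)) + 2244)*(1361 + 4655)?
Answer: 8761660288/649 ≈ 1.3500e+7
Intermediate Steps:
((1064 - 1175)/(-1969 + v(-32, 49)) + 2244)*(1361 + 4655) = ((1064 - 1175)/(-1969 + 22) + 2244)*(1361 + 4655) = (-111/(-1947) + 2244)*6016 = (-111*(-1/1947) + 2244)*6016 = (37/649 + 2244)*6016 = (1456393/649)*6016 = 8761660288/649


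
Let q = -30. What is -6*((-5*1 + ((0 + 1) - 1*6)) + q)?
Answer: 240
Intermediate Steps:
-6*((-5*1 + ((0 + 1) - 1*6)) + q) = -6*((-5*1 + ((0 + 1) - 1*6)) - 30) = -6*((-5 + (1 - 6)) - 30) = -6*((-5 - 5) - 30) = -6*(-10 - 30) = -6*(-40) = 240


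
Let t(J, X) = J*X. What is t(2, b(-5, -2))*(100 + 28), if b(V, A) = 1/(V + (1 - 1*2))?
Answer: -128/3 ≈ -42.667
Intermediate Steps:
b(V, A) = 1/(-1 + V) (b(V, A) = 1/(V + (1 - 2)) = 1/(V - 1) = 1/(-1 + V))
t(2, b(-5, -2))*(100 + 28) = (2/(-1 - 5))*(100 + 28) = (2/(-6))*128 = (2*(-⅙))*128 = -⅓*128 = -128/3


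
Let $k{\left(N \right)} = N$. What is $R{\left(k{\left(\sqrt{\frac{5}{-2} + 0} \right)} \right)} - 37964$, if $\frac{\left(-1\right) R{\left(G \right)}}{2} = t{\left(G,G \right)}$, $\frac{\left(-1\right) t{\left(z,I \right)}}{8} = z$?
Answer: $-37964 + 8 i \sqrt{10} \approx -37964.0 + 25.298 i$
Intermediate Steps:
$t{\left(z,I \right)} = - 8 z$
$R{\left(G \right)} = 16 G$ ($R{\left(G \right)} = - 2 \left(- 8 G\right) = 16 G$)
$R{\left(k{\left(\sqrt{\frac{5}{-2} + 0} \right)} \right)} - 37964 = 16 \sqrt{\frac{5}{-2} + 0} - 37964 = 16 \sqrt{5 \left(- \frac{1}{2}\right) + 0} - 37964 = 16 \sqrt{- \frac{5}{2} + 0} - 37964 = 16 \sqrt{- \frac{5}{2}} - 37964 = 16 \frac{i \sqrt{10}}{2} - 37964 = 8 i \sqrt{10} - 37964 = -37964 + 8 i \sqrt{10}$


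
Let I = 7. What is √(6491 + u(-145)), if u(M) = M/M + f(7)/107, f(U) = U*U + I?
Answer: 10*√743329/107 ≈ 80.576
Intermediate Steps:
f(U) = 7 + U² (f(U) = U*U + 7 = U² + 7 = 7 + U²)
u(M) = 163/107 (u(M) = M/M + (7 + 7²)/107 = 1 + (7 + 49)*(1/107) = 1 + 56*(1/107) = 1 + 56/107 = 163/107)
√(6491 + u(-145)) = √(6491 + 163/107) = √(694700/107) = 10*√743329/107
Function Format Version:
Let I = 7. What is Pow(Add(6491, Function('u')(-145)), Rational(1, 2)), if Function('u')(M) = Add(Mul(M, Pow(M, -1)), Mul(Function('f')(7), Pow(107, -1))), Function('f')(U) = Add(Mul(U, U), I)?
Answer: Mul(Rational(10, 107), Pow(743329, Rational(1, 2))) ≈ 80.576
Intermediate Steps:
Function('f')(U) = Add(7, Pow(U, 2)) (Function('f')(U) = Add(Mul(U, U), 7) = Add(Pow(U, 2), 7) = Add(7, Pow(U, 2)))
Function('u')(M) = Rational(163, 107) (Function('u')(M) = Add(Mul(M, Pow(M, -1)), Mul(Add(7, Pow(7, 2)), Pow(107, -1))) = Add(1, Mul(Add(7, 49), Rational(1, 107))) = Add(1, Mul(56, Rational(1, 107))) = Add(1, Rational(56, 107)) = Rational(163, 107))
Pow(Add(6491, Function('u')(-145)), Rational(1, 2)) = Pow(Add(6491, Rational(163, 107)), Rational(1, 2)) = Pow(Rational(694700, 107), Rational(1, 2)) = Mul(Rational(10, 107), Pow(743329, Rational(1, 2)))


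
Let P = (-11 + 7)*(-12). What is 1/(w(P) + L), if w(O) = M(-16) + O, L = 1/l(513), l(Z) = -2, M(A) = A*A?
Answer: 2/607 ≈ 0.0032949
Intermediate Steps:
M(A) = A²
P = 48 (P = -4*(-12) = 48)
L = -½ (L = 1/(-2) = -½ ≈ -0.50000)
w(O) = 256 + O (w(O) = (-16)² + O = 256 + O)
1/(w(P) + L) = 1/((256 + 48) - ½) = 1/(304 - ½) = 1/(607/2) = 2/607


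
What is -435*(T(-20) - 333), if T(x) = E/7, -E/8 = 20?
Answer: 1083585/7 ≈ 1.5480e+5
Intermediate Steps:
E = -160 (E = -8*20 = -160)
T(x) = -160/7
-435*(T(-20) - 333) = -435*(-160/7 - 333) = -435*(-2491/7) = 1083585/7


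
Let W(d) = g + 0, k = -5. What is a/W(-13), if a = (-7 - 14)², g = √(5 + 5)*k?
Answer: -441*√10/50 ≈ -27.891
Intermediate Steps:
g = -5*√10 (g = √(5 + 5)*(-5) = √10*(-5) = -5*√10 ≈ -15.811)
a = 441 (a = (-21)² = 441)
W(d) = -5*√10 (W(d) = -5*√10 + 0 = -5*√10)
a/W(-13) = 441/((-5*√10)) = 441*(-√10/50) = -441*√10/50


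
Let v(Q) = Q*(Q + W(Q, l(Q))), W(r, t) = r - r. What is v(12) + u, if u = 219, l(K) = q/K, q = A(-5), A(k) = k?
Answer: 363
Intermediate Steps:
q = -5
l(K) = -5/K
W(r, t) = 0
v(Q) = Q² (v(Q) = Q*(Q + 0) = Q*Q = Q²)
v(12) + u = 12² + 219 = 144 + 219 = 363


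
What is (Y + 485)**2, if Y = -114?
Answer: 137641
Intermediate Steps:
(Y + 485)**2 = (-114 + 485)**2 = 371**2 = 137641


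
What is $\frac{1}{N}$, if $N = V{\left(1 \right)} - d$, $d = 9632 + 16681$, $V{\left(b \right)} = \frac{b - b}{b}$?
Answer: $- \frac{1}{26313} \approx -3.8004 \cdot 10^{-5}$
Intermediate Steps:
$V{\left(b \right)} = 0$ ($V{\left(b \right)} = \frac{0}{b} = 0$)
$d = 26313$
$N = -26313$ ($N = 0 - 26313 = -26313$)
$\frac{1}{N} = \frac{1}{-26313} = - \frac{1}{26313}$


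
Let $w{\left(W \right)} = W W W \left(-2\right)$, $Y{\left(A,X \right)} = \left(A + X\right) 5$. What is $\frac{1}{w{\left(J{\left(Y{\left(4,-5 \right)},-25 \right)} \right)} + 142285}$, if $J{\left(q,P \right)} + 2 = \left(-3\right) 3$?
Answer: $\frac{1}{144947} \approx 6.8991 \cdot 10^{-6}$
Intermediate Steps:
$Y{\left(A,X \right)} = 5 A + 5 X$
$J{\left(q,P \right)} = -11$ ($J{\left(q,P \right)} = -2 - 9 = -11$)
$w{\left(W \right)} = - 2 W^{3}$ ($w{\left(W \right)} = W W^{2} \left(-2\right) = W \left(- 2 W^{2}\right) = - 2 W^{3}$)
$\frac{1}{w{\left(J{\left(Y{\left(4,-5 \right)},-25 \right)} \right)} + 142285} = \frac{1}{- 2 \left(-11\right)^{3} + 142285} = \frac{1}{\left(-2\right) \left(-1331\right) + 142285} = \frac{1}{2662 + 142285} = \frac{1}{144947}$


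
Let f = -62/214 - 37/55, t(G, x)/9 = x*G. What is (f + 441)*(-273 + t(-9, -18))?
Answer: 613740177/1177 ≈ 5.2144e+5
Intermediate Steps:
t(G, x) = 9*G*x (t(G, x) = 9*(x*G) = 9*(G*x) = 9*G*x)
f = -5664/5885 (f = -62*1/214 - 37*1/55 = -31/107 - 37/55 = -5664/5885 ≈ -0.96245)
(f + 441)*(-273 + t(-9, -18)) = (-5664/5885 + 441)*(-273 + 9*(-9)*(-18)) = 2589621*(-273 + 1458)/5885 = (2589621/5885)*1185 = 613740177/1177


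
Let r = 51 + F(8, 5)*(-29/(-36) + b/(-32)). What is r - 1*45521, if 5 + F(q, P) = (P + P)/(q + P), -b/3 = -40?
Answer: -10637065/234 ≈ -45458.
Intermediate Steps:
b = 120 (b = -3*(-40) = 120)
F(q, P) = -5 + 2*P/(P + q) (F(q, P) = -5 + (P + P)/(q + P) = -5 + (2*P)/(P + q) = -5 + 2*P/(P + q))
r = 14849/234 (r = 51 + ((-5*8 - 3*5)/(5 + 8))*(-29/(-36) + 120/(-32)) = 51 + ((-40 - 15)/13)*(-29*(-1/36) + 120*(-1/32)) = 51 + ((1/13)*(-55))*(29/36 - 15/4) = 51 - 55/13*(-53/18) = 51 + 2915/234 = 14849/234 ≈ 63.457)
r - 1*45521 = 14849/234 - 1*45521 = 14849/234 - 45521 = -10637065/234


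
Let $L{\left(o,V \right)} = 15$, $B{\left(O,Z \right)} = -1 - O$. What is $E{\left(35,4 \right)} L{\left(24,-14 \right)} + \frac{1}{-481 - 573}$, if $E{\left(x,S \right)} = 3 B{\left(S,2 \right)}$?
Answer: $- \frac{237151}{1054} \approx -225.0$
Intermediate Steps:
$E{\left(x,S \right)} = -3 - 3 S$ ($E{\left(x,S \right)} = 3 \left(-1 - S\right) = -3 - 3 S$)
$E{\left(35,4 \right)} L{\left(24,-14 \right)} + \frac{1}{-481 - 573} = \left(-3 - 12\right) 15 + \frac{1}{-481 - 573} = \left(-3 - 12\right) 15 + \frac{1}{-1054} = \left(-15\right) 15 - \frac{1}{1054} = -225 - \frac{1}{1054} = - \frac{237151}{1054}$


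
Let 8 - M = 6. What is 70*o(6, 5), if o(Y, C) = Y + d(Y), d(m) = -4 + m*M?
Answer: 980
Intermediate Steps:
M = 2 (M = 8 - 1*6 = 8 - 6 = 2)
d(m) = -4 + 2*m (d(m) = -4 + m*2 = -4 + 2*m)
o(Y, C) = -4 + 3*Y (o(Y, C) = Y + (-4 + 2*Y) = -4 + 3*Y)
70*o(6, 5) = 70*(-4 + 3*6) = 70*(-4 + 18) = 70*14 = 980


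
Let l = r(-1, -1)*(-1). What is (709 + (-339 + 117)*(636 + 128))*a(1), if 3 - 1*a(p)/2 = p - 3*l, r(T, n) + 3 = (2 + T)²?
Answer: -2702384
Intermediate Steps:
r(T, n) = -3 + (2 + T)²
l = 2 (l = (-3 + (2 - 1)²)*(-1) = (-3 + 1²)*(-1) = (-3 + 1)*(-1) = -2*(-1) = 2)
a(p) = 18 - 2*p (a(p) = 6 - 2*(p - 3*2) = 6 - 2*(p - 6) = 6 - 2*(-6 + p) = 6 + (12 - 2*p) = 18 - 2*p)
(709 + (-339 + 117)*(636 + 128))*a(1) = (709 + (-339 + 117)*(636 + 128))*(18 - 2*1) = (709 - 222*764)*(18 - 2) = (709 - 169608)*16 = -168899*16 = -2702384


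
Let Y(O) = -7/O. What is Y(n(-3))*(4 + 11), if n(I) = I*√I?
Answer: -35*I*√3/3 ≈ -20.207*I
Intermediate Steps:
n(I) = I^(3/2)
Y(n(-3))*(4 + 11) = (-7*I*√3/9)*(4 + 11) = -7*I*√3/9*15 = -35*I*√3/3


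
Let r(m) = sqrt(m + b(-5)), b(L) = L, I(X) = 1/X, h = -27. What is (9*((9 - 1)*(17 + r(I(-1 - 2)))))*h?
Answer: -33048 - 2592*I*sqrt(3) ≈ -33048.0 - 4489.5*I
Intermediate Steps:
r(m) = sqrt(-5 + m) (r(m) = sqrt(m - 5) = sqrt(-5 + m))
(9*((9 - 1)*(17 + r(I(-1 - 2)))))*h = (9*((9 - 1)*(17 + sqrt(-5 + 1/(-1 - 2)))))*(-27) = (9*(8*(17 + sqrt(-5 + 1/(-3)))))*(-27) = (9*(8*(17 + sqrt(-5 - 1/3))))*(-27) = (9*(8*(17 + sqrt(-16/3))))*(-27) = (9*(8*(17 + 4*I*sqrt(3)/3)))*(-27) = (9*(136 + 32*I*sqrt(3)/3))*(-27) = (1224 + 96*I*sqrt(3))*(-27) = -33048 - 2592*I*sqrt(3)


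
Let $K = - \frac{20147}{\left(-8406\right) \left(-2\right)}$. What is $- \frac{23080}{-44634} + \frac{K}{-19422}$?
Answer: $\frac{1256173721053}{2429002097496} \approx 0.51716$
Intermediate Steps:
$K = - \frac{20147}{16812} \approx -1.1984$
$- \frac{23080}{-44634} + \frac{K}{-19422} = - \frac{23080}{-44634} - \frac{20147}{16812 \left(-19422\right)} = \left(-23080\right) \left(- \frac{1}{44634}\right) - - \frac{20147}{326522664} = \frac{11540}{22317} + \frac{20147}{326522664} = \frac{1256173721053}{2429002097496}$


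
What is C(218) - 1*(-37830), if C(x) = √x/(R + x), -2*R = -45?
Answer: 37830 + 2*√218/481 ≈ 37830.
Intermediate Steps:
R = 45/2 (R = -½*(-45) = 45/2 ≈ 22.500)
C(x) = √x/(45/2 + x)
C(218) - 1*(-37830) = 2*√218/(45 + 2*218) - 1*(-37830) = 2*√218/(45 + 436) + 37830 = 2*√218/481 + 37830 = 37830 + 2*√218/481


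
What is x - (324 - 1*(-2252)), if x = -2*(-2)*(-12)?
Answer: -2624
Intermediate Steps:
x = -48 (x = 4*(-12) = -48)
x - (324 - 1*(-2252)) = -48 - (324 - 1*(-2252)) = -48 - (324 + 2252) = -48 - 1*2576 = -48 - 2576 = -2624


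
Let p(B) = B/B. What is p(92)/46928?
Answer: 1/46928 ≈ 2.1309e-5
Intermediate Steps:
p(B) = 1
p(92)/46928 = 1/46928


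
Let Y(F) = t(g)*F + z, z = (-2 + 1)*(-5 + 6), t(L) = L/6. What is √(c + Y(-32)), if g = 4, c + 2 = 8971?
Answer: 2*√20130/3 ≈ 94.587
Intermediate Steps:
c = 8969 (c = -2 + 8971 = 8969)
t(L) = L/6 (t(L) = L*(⅙) = L/6)
z = -1 (z = -1*1 = -1)
Y(F) = -1 + 2*F/3 (Y(F) = ((⅙)*4)*F - 1 = 2*F/3 - 1 = -1 + 2*F/3)
√(c + Y(-32)) = √(8969 + (-1 + (⅔)*(-32))) = √(8969 + (-1 - 64/3)) = √(8969 - 67/3) = √(26840/3) = 2*√20130/3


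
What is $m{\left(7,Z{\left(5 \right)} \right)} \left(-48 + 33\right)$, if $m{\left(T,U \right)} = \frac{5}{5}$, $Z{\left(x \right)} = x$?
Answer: $-15$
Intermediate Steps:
$m{\left(T,U \right)} = 1$ ($m{\left(T,U \right)} = 5 \cdot \frac{1}{5} = 1$)
$m{\left(7,Z{\left(5 \right)} \right)} \left(-48 + 33\right) = 1 \left(-48 + 33\right) = 1 \left(-15\right) = -15$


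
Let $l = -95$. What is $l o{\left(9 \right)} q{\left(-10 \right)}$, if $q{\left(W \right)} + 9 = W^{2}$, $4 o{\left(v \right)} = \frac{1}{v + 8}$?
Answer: $- \frac{8645}{68} \approx -127.13$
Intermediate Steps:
$o{\left(v \right)} = \frac{1}{4 \left(8 + v\right)}$ ($o{\left(v \right)} = \frac{1}{4 \left(v + 8\right)} = \frac{1}{4 \left(8 + v\right)}$)
$q{\left(W \right)} = -9 + W^{2}$
$l o{\left(9 \right)} q{\left(-10 \right)} = - 95 \frac{1}{4 \left(8 + 9\right)} \left(-9 + \left(-10\right)^{2}\right) = - 95 \frac{1}{4 \cdot 17} \left(-9 + 100\right) = - 95 \cdot \frac{1}{4} \cdot \frac{1}{17} \cdot 91 = \left(-95\right) \frac{1}{68} \cdot 91 = \left(- \frac{95}{68}\right) 91 = - \frac{8645}{68}$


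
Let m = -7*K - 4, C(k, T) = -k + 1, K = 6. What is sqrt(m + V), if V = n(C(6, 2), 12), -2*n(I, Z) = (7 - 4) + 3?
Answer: 7*I ≈ 7.0*I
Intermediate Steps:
C(k, T) = 1 - k
n(I, Z) = -3 (n(I, Z) = -((7 - 4) + 3)/2 = -(3 + 3)/2 = -1/2*6 = -3)
m = -46 (m = -7*6 - 4 = -42 - 4 = -46)
V = -3
sqrt(m + V) = sqrt(-46 - 3) = sqrt(-49) = 7*I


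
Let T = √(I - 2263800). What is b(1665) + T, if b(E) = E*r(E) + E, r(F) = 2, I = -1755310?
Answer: 4995 + I*√4019110 ≈ 4995.0 + 2004.8*I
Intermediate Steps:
b(E) = 3*E (b(E) = E*2 + E = 2*E + E = 3*E)
T = I*√4019110 (T = √(-1755310 - 2263800) = √(-4019110) = I*√4019110 ≈ 2004.8*I)
b(1665) + T = 3*1665 + I*√4019110 = 4995 + I*√4019110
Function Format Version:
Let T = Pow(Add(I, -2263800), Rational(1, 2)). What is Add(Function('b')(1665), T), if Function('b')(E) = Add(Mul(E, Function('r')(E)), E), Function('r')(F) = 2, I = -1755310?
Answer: Add(4995, Mul(I, Pow(4019110, Rational(1, 2)))) ≈ Add(4995.0, Mul(2004.8, I))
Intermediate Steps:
Function('b')(E) = Mul(3, E) (Function('b')(E) = Add(Mul(E, 2), E) = Add(Mul(2, E), E) = Mul(3, E))
T = Mul(I, Pow(4019110, Rational(1, 2))) (T = Pow(Add(-1755310, -2263800), Rational(1, 2)) = Pow(-4019110, Rational(1, 2)) = Mul(I, Pow(4019110, Rational(1, 2))) ≈ Mul(2004.8, I))
Add(Function('b')(1665), T) = Add(Mul(3, 1665), Mul(I, Pow(4019110, Rational(1, 2)))) = Add(4995, Mul(I, Pow(4019110, Rational(1, 2))))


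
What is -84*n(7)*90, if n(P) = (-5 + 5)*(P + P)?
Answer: 0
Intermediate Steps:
n(P) = 0 (n(P) = 0*(2*P) = 0)
-84*n(7)*90 = -84*0*90 = 0*90 = 0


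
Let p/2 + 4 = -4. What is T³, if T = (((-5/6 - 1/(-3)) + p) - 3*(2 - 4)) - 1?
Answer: -12167/8 ≈ -1520.9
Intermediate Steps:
p = -16 (p = -8 + 2*(-4) = -8 - 8 = -16)
T = -23/2 (T = (((-5/6 - 1/(-3)) - 16) - 3*(2 - 4)) - 1 = (((-5*⅙ - 1*(-⅓)) - 16) - 3*(-2)) - 1 = (((-⅚ + ⅓) - 16) + 6) - 1 = ((-½ - 16) + 6) - 1 = (-33/2 + 6) - 1 = -21/2 - 1 = -23/2 ≈ -11.500)
T³ = (-23/2)³ = -12167/8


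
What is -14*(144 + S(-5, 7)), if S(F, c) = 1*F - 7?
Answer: -1848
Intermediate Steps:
S(F, c) = -7 + F (S(F, c) = F - 7 = -7 + F)
-14*(144 + S(-5, 7)) = -14*(144 + (-7 - 5)) = -14*(144 - 12) = -14*132 = -1848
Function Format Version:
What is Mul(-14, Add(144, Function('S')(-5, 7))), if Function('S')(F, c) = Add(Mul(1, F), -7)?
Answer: -1848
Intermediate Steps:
Function('S')(F, c) = Add(-7, F) (Function('S')(F, c) = Add(F, -7) = Add(-7, F))
Mul(-14, Add(144, Function('S')(-5, 7))) = Mul(-14, Add(144, Add(-7, -5))) = Mul(-14, Add(144, -12)) = Mul(-14, 132) = -1848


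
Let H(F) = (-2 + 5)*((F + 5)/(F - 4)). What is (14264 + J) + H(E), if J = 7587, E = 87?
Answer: 1813909/83 ≈ 21854.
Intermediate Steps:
H(F) = 3*(5 + F)/(-4 + F) (H(F) = 3*((5 + F)/(-4 + F)) = 3*(5 + F)/(-4 + F))
(14264 + J) + H(E) = (14264 + 7587) + 3*(5 + 87)/(-4 + 87) = 21851 + 3*92/83 = 21851 + 3*(1/83)*92 = 21851 + 276/83 = 1813909/83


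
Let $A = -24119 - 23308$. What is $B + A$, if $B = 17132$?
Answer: $-30295$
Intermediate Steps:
$A = -47427$ ($A = -24119 - 23308 = -47427$)
$B + A = 17132 - 47427 = -30295$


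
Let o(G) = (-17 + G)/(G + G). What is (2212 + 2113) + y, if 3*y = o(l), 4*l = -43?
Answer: 371987/86 ≈ 4325.4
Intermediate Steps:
l = -43/4 (l = (¼)*(-43) = -43/4 ≈ -10.750)
o(G) = (-17 + G)/(2*G) (o(G) = (-17 + G)/((2*G)) = (-17 + G)*(1/(2*G)) = (-17 + G)/(2*G))
y = 37/86 (y = ((-17 - 43/4)/(2*(-43/4)))/3 = ((½)*(-4/43)*(-111/4))/3 = (⅓)*(111/86) = 37/86 ≈ 0.43023)
(2212 + 2113) + y = (2212 + 2113) + 37/86 = 4325 + 37/86 = 371987/86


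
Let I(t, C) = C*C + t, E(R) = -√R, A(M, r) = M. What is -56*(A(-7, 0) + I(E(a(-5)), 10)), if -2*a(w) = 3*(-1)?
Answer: -5208 + 28*√6 ≈ -5139.4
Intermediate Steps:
a(w) = 3/2 (a(w) = -3*(-1)/2 = -½*(-3) = 3/2)
I(t, C) = t + C² (I(t, C) = C² + t = t + C²)
-56*(A(-7, 0) + I(E(a(-5)), 10)) = -56*(-7 + (-√(3/2) + 10²)) = -56*(-7 + (-√6/2 + 100)) = -56*(-7 + (100 - √6/2)) = -56*(93 - √6/2) = -5208 + 28*√6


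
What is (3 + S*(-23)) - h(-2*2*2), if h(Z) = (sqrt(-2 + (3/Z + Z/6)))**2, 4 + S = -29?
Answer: 18377/24 ≈ 765.71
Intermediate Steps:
S = -33 (S = -4 - 29 = -33)
h(Z) = -2 + 3/Z + Z/6 (h(Z) = (sqrt(-2 + (3/Z + Z*(1/6))))**2 = (sqrt(-2 + (3/Z + Z/6)))**2 = (sqrt(-2 + 3/Z + Z/6))**2 = -2 + 3/Z + Z/6)
(3 + S*(-23)) - h(-2*2*2) = (3 - 33*(-23)) - (-2 + 3/((-2*2*2)) + (-2*2*2)/6) = (3 + 759) - (-2 + 3/((-4*2)) + (-4*2)/6) = 762 - (-2 + 3/(-8) + (1/6)*(-8)) = 762 - (-2 + 3*(-1/8) - 4/3) = 762 - (-2 - 3/8 - 4/3) = 762 - 1*(-89/24) = 762 + 89/24 = 18377/24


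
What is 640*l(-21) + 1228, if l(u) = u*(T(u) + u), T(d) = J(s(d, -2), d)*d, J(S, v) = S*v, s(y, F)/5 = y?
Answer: 622622668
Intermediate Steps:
s(y, F) = 5*y
T(d) = 5*d³ (T(d) = ((5*d)*d)*d = (5*d²)*d = 5*d³)
l(u) = u*(u + 5*u³) (l(u) = u*(5*u³ + u) = u*(u + 5*u³))
640*l(-21) + 1228 = 640*((-21)² + 5*(-21)⁴) + 1228 = 640*(441 + 5*194481) + 1228 = 640*(441 + 972405) + 1228 = 640*972846 + 1228 = 622621440 + 1228 = 622622668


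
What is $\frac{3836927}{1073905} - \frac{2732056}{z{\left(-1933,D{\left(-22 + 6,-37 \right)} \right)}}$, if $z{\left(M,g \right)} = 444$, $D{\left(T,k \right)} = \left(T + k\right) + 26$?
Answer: $- \frac{733066250773}{119203455} \approx -6149.7$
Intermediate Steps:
$D{\left(T,k \right)} = 26 + T + k$
$\frac{3836927}{1073905} - \frac{2732056}{z{\left(-1933,D{\left(-22 + 6,-37 \right)} \right)}} = \frac{3836927}{1073905} - \frac{2732056}{444} = 3836927 \cdot \frac{1}{1073905} - \frac{683014}{111} = \frac{3836927}{1073905} - \frac{683014}{111} = - \frac{733066250773}{119203455}$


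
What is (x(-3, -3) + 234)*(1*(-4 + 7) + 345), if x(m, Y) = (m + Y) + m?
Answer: 78300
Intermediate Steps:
x(m, Y) = Y + 2*m (x(m, Y) = (Y + m) + m = Y + 2*m)
(x(-3, -3) + 234)*(1*(-4 + 7) + 345) = ((-3 + 2*(-3)) + 234)*(1*(-4 + 7) + 345) = ((-3 - 6) + 234)*(1*3 + 345) = (-9 + 234)*(3 + 345) = 225*348 = 78300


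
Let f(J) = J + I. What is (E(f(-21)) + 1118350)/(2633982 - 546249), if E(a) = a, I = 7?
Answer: 1118336/2087733 ≈ 0.53567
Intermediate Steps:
f(J) = 7 + J (f(J) = J + 7 = 7 + J)
(E(f(-21)) + 1118350)/(2633982 - 546249) = ((7 - 21) + 1118350)/(2633982 - 546249) = (-14 + 1118350)/2087733 = 1118336*(1/2087733) = 1118336/2087733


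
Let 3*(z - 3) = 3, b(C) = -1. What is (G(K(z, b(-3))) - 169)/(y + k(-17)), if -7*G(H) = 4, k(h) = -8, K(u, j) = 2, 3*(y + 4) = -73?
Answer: 3561/763 ≈ 4.6671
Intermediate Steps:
y = -85/3 (y = -4 + (⅓)*(-73) = -4 - 73/3 = -85/3 ≈ -28.333)
z = 4 (z = 3 + (⅓)*3 = 3 + 1 = 4)
G(H) = -4/7 (G(H) = -⅐*4 = -4/7)
(G(K(z, b(-3))) - 169)/(y + k(-17)) = (-4/7 - 169)/(-85/3 - 8) = -1187/(7*(-109/3)) = -1187/7*(-3/109) = 3561/763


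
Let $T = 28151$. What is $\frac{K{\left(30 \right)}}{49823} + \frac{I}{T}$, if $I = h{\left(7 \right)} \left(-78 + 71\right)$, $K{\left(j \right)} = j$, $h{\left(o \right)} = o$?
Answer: $- \frac{1596797}{1402567273} \approx -0.0011385$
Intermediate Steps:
$I = -49$ ($I = 7 \left(-78 + 71\right) = 7 \left(-7\right) = -49$)
$\frac{K{\left(30 \right)}}{49823} + \frac{I}{T} = \frac{30}{49823} - \frac{49}{28151} = - \frac{1596797}{1402567273}$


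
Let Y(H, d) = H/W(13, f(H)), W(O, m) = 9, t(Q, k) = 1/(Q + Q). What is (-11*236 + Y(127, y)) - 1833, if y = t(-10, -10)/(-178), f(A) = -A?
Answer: -39734/9 ≈ -4414.9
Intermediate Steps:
t(Q, k) = 1/(2*Q)
y = 1/3560 (y = ((1/2)/(-10))/(-178) = ((1/2)*(-1/10))*(-1/178) = -1/20*(-1/178) = 1/3560 ≈ 0.00028090)
Y(H, d) = H/9
(-11*236 + Y(127, y)) - 1833 = (-11*236 + (1/9)*127) - 1833 = (-2596 + 127/9) - 1833 = -23237/9 - 1833 = -39734/9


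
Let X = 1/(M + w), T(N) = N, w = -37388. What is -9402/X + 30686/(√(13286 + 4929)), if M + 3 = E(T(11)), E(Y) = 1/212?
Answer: 37264314591/106 + 30686*√18215/18215 ≈ 3.5155e+8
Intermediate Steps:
E(Y) = 1/212
M = -635/212 (M = -3 + 1/212 = -635/212 ≈ -2.9953)
X = -212/7926891 (X = 1/(-635/212 - 37388) = 1/(-7926891/212) = -212/7926891 ≈ -2.6744e-5)
-9402/X + 30686/(√(13286 + 4929)) = -9402/(-212/7926891) + 30686/(√(13286 + 4929)) = -9402*(-7926891/212) + 30686/(√18215) = 37264314591/106 + 30686*(√18215/18215) = 37264314591/106 + 30686*√18215/18215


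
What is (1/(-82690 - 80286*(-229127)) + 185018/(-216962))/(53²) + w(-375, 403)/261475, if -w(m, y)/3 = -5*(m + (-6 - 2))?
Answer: -13255161025338558536057/595066510996950273619360 ≈ -0.022275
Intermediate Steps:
w(m, y) = -120 + 15*m (w(m, y) = -(-15)*(m + (-6 - 2)) = -(-15)*(m - 8) = -(-15)*(-8 + m) = -3*(40 - 5*m) = -120 + 15*m)
(1/(-82690 - 80286*(-229127)) + 185018/(-216962))/(53²) + w(-375, 403)/261475 = (1/(-82690 - 80286*(-229127)) + 185018/(-216962))/(53²) + (-120 + 15*(-375))/261475 = (-1/229127/(-162976) + 185018*(-1/216962))/2809 + (-120 - 5625)*(1/261475) = (-1/162976*(-1/229127) - 92509/108481)*(1/2809) - 5745*1/261475 = (1/37342201952 - 92509/108481)*(1/2809) - 1149/52295 = -3454489760269087/4050919409954912*1/2809 - 1149/52295 = -3454489760269087/11379032622563347808 - 1149/52295 = -13255161025338558536057/595066510996950273619360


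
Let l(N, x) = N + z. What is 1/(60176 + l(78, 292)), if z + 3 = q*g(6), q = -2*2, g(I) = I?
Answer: 1/60227 ≈ 1.6604e-5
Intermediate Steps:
q = -4
z = -27 (z = -3 - 4*6 = -3 - 24 = -27)
l(N, x) = -27 + N (l(N, x) = N - 27 = -27 + N)
1/(60176 + l(78, 292)) = 1/(60176 + (-27 + 78)) = 1/(60176 + 51) = 1/60227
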